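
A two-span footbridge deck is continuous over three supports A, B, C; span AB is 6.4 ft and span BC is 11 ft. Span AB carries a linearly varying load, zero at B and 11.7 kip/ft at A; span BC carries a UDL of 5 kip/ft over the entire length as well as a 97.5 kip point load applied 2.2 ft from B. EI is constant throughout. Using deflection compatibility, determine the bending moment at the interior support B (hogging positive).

M_B = 155.7 kip·ft

Take M_B as the redundant. Released structure: two simple spans AB and BC with a hinge at B.
End slopes at the hinge B, treating each span as simply supported:
  span AB: triangular load, peak 11.7: 7w₀L³/(360EI) = 59.64/EI
  span BC: UDL 5: wL³/(24EI) = 277.3/EI
  span BC: point load 97.5 at a = 2.2: Pab(L + b)/(6LEI) = 566.3/EI
  relative rotation θ_0 = (59.64 + 843.6)/EI = 903.2/EI
A unit hogging moment at B produces rotation L₁/(3EI) + L₂/(3EI) = 5.8/EI.
Compatibility: M_B·(L₁+L₂)/(3EI) = θ_0, giving M_B = 155.7 kip·ft (hogging).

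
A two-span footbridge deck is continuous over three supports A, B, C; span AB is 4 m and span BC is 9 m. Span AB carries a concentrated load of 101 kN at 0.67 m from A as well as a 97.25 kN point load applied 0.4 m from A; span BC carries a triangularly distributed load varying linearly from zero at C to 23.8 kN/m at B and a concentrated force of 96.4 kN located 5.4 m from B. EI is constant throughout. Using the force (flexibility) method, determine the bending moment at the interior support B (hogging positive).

Release continuity at B by inserting a hinge; the redundant is the internal moment M_B. The primary structure is two simply-supported spans AB and BC.
Discontinuity in slope at B on the released structure — sum the simple-span end rotations:
  span AB: point load 101 at a = 0.67: Pab(L + a)/(6LEI) = 43.85/EI
  span AB: point load 97.25 at a = 0.4: Pab(L + a)/(6LEI) = 25.67/EI
  span BC: triangular load, peak 23.8: w₀L³/(45EI) = 385.6/EI
  span BC: point load 96.4 at a = 5.4: Pab(L + b)/(6LEI) = 437.3/EI
  relative rotation θ_0 = (69.52 + 822.8)/EI = 892.4/EI
A unit hogging moment at B produces rotation L₁/(3EI) + L₂/(3EI) = 4.333/EI.
Slope continuity at B: θ_0 = M_B·4.333/EI, so M_B = 892.4/4.333 = 205.9 kN·m (hogging).

M_B = 205.9 kN·m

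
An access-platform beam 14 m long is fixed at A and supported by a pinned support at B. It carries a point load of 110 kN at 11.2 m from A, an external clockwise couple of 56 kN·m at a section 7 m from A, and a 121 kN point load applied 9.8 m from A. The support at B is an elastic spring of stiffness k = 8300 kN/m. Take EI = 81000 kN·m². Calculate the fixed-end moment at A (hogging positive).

M_A = 394.3 kN·m

Choose R_B as the redundant. The primary structure is the cantilever fixed at A.
Primary-structure tip deflection at B by superposition:
  point load 110 at a = 11.2: Pa²(3L − a)/(6EI) = 70832/EI
  clockwise couple 56 at a = 7: M₀a(2L − a)/(2EI) = 4116/EI
  point load 121 at a = 9.8: Pa²(3L − a)/(6EI) = 62365/EI
  δ_0 = 137313/EI
Tip deflection under a unit load at B: L³/(3EI) = 914.7/EI.
With EI = 81000 kN·m²: δ_0 = 1.6952 m and δ_{BB} = 0.011292 m/kN.
Compatibility — the spring shortens by R_B/k under the reaction it provides: δ_0 − R_B·δ_{BB} = R_B/k. With 1/k = 0.00012 m/kN, R_B = δ_0 / (δ_{BB} + 1/k) = 1.6952 / (0.011292 + 0.00012) = 148.5 kN.
Moment equilibrium about A: M_A = Σ(load moments about A) − R_B·L = 2474 − 148.5×14 = 394.3 kN·m.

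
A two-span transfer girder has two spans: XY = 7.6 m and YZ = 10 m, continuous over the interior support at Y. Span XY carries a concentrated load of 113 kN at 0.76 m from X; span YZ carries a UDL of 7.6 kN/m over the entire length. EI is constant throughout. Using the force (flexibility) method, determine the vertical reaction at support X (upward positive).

Insert a hinge at Y; M_Y is the redundant, and each span becomes simply supported.
End slopes at the hinge Y, treating each span as simply supported:
  span XY: point load 113 at a = 0.76: Pab(L + a)/(6LEI) = 107.7/EI
  span YZ: UDL 7.6: wL³/(24EI) = 316.7/EI
  relative rotation θ_0 = (107.7 + 316.7)/EI = 424.4/EI
A unit hogging moment at Y produces rotation L₁/(3EI) + L₂/(3EI) = 5.867/EI.
Compatibility: M_Y·(L₁+L₂)/(3EI) = θ_0, giving M_Y = 72.33 kN·m (hogging).
Span XY, ΣM about X with M_Y applied at Y: R_Y^{XY}·7.6 = 85.88 + 72.33, so R_Y^{XY} = 20.82 kN and R_X = 113 − 20.82 = 92.18 kN.

R_X = 92.18 kN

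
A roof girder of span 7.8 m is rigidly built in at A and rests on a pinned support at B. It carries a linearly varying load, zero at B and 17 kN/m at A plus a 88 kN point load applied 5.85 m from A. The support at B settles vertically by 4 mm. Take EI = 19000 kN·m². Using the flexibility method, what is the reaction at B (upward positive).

R_B = 68.47 kN

Take the reaction at B as the redundant and release it; the primary structure is a cantilever fixed at A.
Downward deflection at the released point B due to the loads:
  triangular load, peak 17 at the fixed end: w₀L⁴/(30EI) = 2098/EI
  point load 88 at a = 5.85: Pa²(3L − a)/(6EI) = 8809/EI
  δ_0 = 10906/EI
Tip deflection under a unit load at B: L³/(3EI) = 158.2/EI.
With EI = 19000 kN·m²: δ_0 = 0.57402 m and δ_{BB} = 0.008325 m/kN.
Compatibility — the beam at B must follow the support down by 0.004 m: δ_0 − R_B·δ_{BB} = 0.004, so R_B = (0.57402 − 0.004)/0.008325 = 68.47 kN.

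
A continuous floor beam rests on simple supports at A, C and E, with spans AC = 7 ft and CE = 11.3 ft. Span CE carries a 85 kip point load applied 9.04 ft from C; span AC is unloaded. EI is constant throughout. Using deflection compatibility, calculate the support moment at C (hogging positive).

Insert a hinge at C; M_C is the redundant, and each span becomes simply supported.
Rotations at C on the released spans (each span's end-slope, ×1/EI):
  span CE: point load 85 at a = 9.04: Pab(L + b)/(6LEI) = 347.3/EI
  relative rotation θ_0 = (0 + 347.3)/EI = 347.3/EI
A unit hogging moment at C produces rotation L₁/(3EI) + L₂/(3EI) = 6.1/EI.
Slope continuity at C: θ_0 = M_C·6.1/EI, so M_C = 347.3/6.1 = 56.94 kip·ft (hogging).

M_C = 56.94 kip·ft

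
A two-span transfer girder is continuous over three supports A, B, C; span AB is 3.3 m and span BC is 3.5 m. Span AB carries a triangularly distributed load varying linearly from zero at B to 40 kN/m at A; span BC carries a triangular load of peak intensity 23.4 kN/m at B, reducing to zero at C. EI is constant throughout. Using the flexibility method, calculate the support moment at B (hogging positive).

Take M_B as the redundant. Released structure: two simple spans AB and BC with a hinge at B.
Rotations at B on the released spans (each span's end-slope, ×1/EI):
  span AB: triangular load, peak 40: 7w₀L³/(360EI) = 27.95/EI
  span BC: triangular load, peak 23.4: w₀L³/(45EI) = 22.3/EI
  relative rotation θ_0 = (27.95 + 22.3)/EI = 50.25/EI
A unit hogging moment at B produces rotation L₁/(3EI) + L₂/(3EI) = 2.267/EI.
Compatibility: M_B·(L₁+L₂)/(3EI) = θ_0, giving M_B = 22.17 kN·m (hogging).

M_B = 22.17 kN·m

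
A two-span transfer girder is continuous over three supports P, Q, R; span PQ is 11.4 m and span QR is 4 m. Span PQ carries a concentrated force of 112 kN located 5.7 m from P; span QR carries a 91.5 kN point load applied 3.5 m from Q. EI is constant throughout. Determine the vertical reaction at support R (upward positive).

Insert a hinge at Q; M_Q is the redundant, and each span becomes simply supported.
End slopes at the hinge Q, treating each span as simply supported:
  span PQ: point load 112 at a = 5.7: Pab(L + a)/(6LEI) = 909.7/EI
  span QR: point load 91.5 at a = 3.5: Pab(L + b)/(6LEI) = 30.02/EI
  relative rotation θ_0 = (909.7 + 30.02)/EI = 939.7/EI
A unit hogging moment at Q produces rotation L₁/(3EI) + L₂/(3EI) = 5.133/EI.
Compatibility: M_Q·(L₁+L₂)/(3EI) = θ_0, giving M_Q = 183.1 kN·m (hogging).
Span QR, ΣM about R: R_Q^{QR}·4 = 45.75 + 183.1, so R_Q^{QR} = 57.2 kN and R_R = 91.5 − 57.2 = 34.3 kN.

R_R = 34.3 kN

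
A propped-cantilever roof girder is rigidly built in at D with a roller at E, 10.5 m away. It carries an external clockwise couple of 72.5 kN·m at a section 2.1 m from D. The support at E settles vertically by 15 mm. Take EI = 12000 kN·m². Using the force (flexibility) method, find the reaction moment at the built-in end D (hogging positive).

Choose R_E as the redundant. The primary structure is the cantilever fixed at D.
Deflection at E on the released cantilever, summing each load's contribution:
  clockwise couple 72.5 at a = 2.1: M₀a(2L − a)/(2EI) = 1439/EI
Tip deflection under a unit load at E: L³/(3EI) = 385.9/EI.
With EI = 12000 kN·m²: δ_0 = 0.1199 m and δ_{EE} = 0.032156 m/kN.
Compatibility — the beam at E must follow the support down by 0.015 m: δ_0 − R_E·δ_{EE} = 0.015, so R_E = (0.1199 − 0.015)/0.032156 = 3.262 kN.
Moment equilibrium about D: M_D = Σ(load moments about D) − R_E·L = 72.5 − 3.262×10.5 = 38.25 kN·m.

M_D = 38.25 kN·m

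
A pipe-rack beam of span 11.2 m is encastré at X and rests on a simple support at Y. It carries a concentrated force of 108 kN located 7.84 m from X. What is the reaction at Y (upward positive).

Choose R_Y as the redundant. The primary structure is the cantilever fixed at X.
Free-end deflection of the primary structure under the applied loading (downward +):
  point load 108 at a = 7.84: Pa²(3L − a)/(6EI) = 28500/EI
Tip deflection under a unit load at Y: L³/(3EI) = 468.3/EI.
Compatibility at Y: δ_0 − R_Y·δ_{YY} = 0, so R_Y = 28500/468.3 = 60.86 kN.

R_Y = 60.86 kN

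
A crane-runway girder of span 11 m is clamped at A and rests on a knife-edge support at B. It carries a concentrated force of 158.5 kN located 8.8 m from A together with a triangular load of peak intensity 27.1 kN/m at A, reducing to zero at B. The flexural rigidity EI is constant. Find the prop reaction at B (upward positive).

Release the roller at B. Primary structure: cantilever fixed at A.
Free-end deflection of the primary structure under the applied loading (downward +):
  point load 158.5 at a = 8.8: Pa²(3L − a)/(6EI) = 49506/EI
  triangular load, peak 27.1 at the fixed end: w₀L⁴/(30EI) = 13226/EI
  δ_0 = 62732/EI
Tip deflection under a unit load at B: L³/(3EI) = 443.7/EI.
The prop prevents deflection at B: R_B = δ_0/δ_{BB} = 62732/443.7 = 141.4 kN.

R_B = 141.4 kN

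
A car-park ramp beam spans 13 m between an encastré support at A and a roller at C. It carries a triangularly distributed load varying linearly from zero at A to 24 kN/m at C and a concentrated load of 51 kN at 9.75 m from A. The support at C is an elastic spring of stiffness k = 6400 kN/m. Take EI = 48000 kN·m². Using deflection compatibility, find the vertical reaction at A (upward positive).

Take the reaction at C as the redundant and release it; the primary structure is a cantilever fixed at A.
Deflection at C on the released cantilever, summing each load's contribution:
  triangular load, peak 24 at the free end: 11w₀L⁴/(120EI) = 62834/EI
  point load 51 at a = 9.75: Pa²(3L − a)/(6EI) = 23635/EI
  δ_0 = 86469/EI
Tip deflection under a unit load at C: L³/(3EI) = 732.3/EI.
With EI = 48000 kN·m²: δ_0 = 1.8014 m and δ_{CC} = 0.015257 m/kN.
Compatibility — the spring shortens by R_C/k under the reaction it provides: δ_0 − R_C·δ_{CC} = R_C/k. With 1/k = 0.000156 m/kN, R_C = δ_0 / (δ_{CC} + 1/k) = 1.8014 / (0.015257 + 0.000156) = 116.9 kN.
Vertical equilibrium: R_A = ΣP − R_C = 207 − 116.9 = 90.12 kN.

R_A = 90.12 kN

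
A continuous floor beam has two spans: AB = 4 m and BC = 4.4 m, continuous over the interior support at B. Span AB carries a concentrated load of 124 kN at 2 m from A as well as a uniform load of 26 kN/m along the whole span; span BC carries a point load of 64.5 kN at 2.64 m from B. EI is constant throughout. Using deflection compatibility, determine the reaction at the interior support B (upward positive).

R_B = 184.7 kN

Take M_B as the redundant. Released structure: two simple spans AB and BC with a hinge at B.
End slopes at the hinge B, treating each span as simply supported:
  span AB: point load 124 at a = 2: Pab(L + a)/(6LEI) = 124/EI
  span AB: UDL 26: wL³/(24EI) = 69.33/EI
  span BC: point load 64.5 at a = 2.64: Pab(L + b)/(6LEI) = 69.93/EI
  relative rotation θ_0 = (193.3 + 69.93)/EI = 263.3/EI
A unit hogging moment at B produces rotation L₁/(3EI) + L₂/(3EI) = 2.8/EI.
Slope continuity at B: θ_0 = M_B·2.8/EI, so M_B = 263.3/2.8 = 94.02 kN·m (hogging).
Span AB, ΣM about A with M_B applied at B: R_B^{AB}·4 = 456 + 94.02, so R_B^{AB} = 137.5 kN and R_A = 228 − 137.5 = 90.49 kN.
Span BC, ΣM about C: R_B^{BC}·4.4 = 113.5 + 94.02, so R_B^{BC} = 47.17 kN and R_C = 64.5 − 47.17 = 17.33 kN.
R_B = 137.5 + 47.17 = 184.7 kN.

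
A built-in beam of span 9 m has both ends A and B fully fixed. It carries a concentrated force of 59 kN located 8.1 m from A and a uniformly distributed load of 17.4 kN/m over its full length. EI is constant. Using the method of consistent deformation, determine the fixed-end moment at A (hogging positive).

M_A = 122.2 kN·m

Release both end moments; the primary structure is a simply-supported span AB with redundants M_A and M_B.
End rotations of the released simple span under the applied load (×1/EI):
  at A: point load 59 at a = 8.1: Pab(L + b)/(6LEI) = 78.85/EI
  at B: point load 59 at a = 8.1: Pab(L + a)/(6LEI) = 136.2/EI
  at A: UDL 17.4: wL³/(24EI) = 528.5/EI
  at B: UDL 17.4: wL³/(24EI) = 528.5/EI
  θ_A0 = 607.4/EI,  θ_B0 = 664.7/EI
Flexibility coefficients: a unit moment at one end gives L/(3EI) there and L/(6EI) at the far end, so f₁₁ = f₂₂ = 3/EI and f₁₂ = f₂₁ = 1.5/EI.
Compatibility — zero rotation at each built-in end:
  3 M_A + 1.5 M_B = 607.4
  1.5 M_A + 3 M_B = 664.7
Solving the pair gives M_A = 122.2 kN·m and M_B = 160.5 kN·m (hogging).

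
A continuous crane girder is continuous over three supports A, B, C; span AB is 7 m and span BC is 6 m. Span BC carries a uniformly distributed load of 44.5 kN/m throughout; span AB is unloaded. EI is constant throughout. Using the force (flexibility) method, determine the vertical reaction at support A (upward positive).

R_A = -13.2 kN

Insert a hinge at B; M_B is the redundant, and each span becomes simply supported.
End slopes at the hinge B, treating each span as simply supported:
  span BC: UDL 44.5: wL³/(24EI) = 400.5/EI
  relative rotation θ_0 = (0 + 400.5)/EI = 400.5/EI
A unit hogging moment at B produces rotation L₁/(3EI) + L₂/(3EI) = 4.333/EI.
Slope continuity at B: θ_0 = M_B·4.333/EI, so M_B = 400.5/4.333 = 92.42 kN·m (hogging).
Span AB, ΣM about A with M_B applied at B: R_B^{AB}·7 = 0 + 92.42, so R_B^{AB} = 13.2 kN and R_A = 0 − 13.2 = -13.2 kN.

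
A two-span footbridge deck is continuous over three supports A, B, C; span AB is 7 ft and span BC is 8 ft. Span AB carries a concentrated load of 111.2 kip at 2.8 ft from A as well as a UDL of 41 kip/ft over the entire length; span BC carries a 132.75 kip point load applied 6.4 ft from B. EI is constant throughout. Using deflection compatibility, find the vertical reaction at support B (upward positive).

R_B = 276.8 kip

Release continuity at B by inserting a hinge; the redundant is the internal moment M_B. The primary structure is two simply-supported spans AB and BC.
End slopes at the hinge B, treating each span as simply supported:
  span AB: point load 111.2 at a = 2.8: Pab(L + a)/(6LEI) = 305.1/EI
  span AB: UDL 41: wL³/(24EI) = 586/EI
  span BC: point load 132.75 at a = 6.4: Pab(L + b)/(6LEI) = 271.9/EI
  relative rotation θ_0 = (891.1 + 271.9)/EI = 1163/EI
A unit hogging moment at B produces rotation L₁/(3EI) + L₂/(3EI) = 5/EI.
Compatibility: M_B·(L₁+L₂)/(3EI) = θ_0, giving M_B = 232.6 kip·ft (hogging).
Span AB, ΣM about A with M_B applied at B: R_B^{AB}·7 = 1316 + 232.6, so R_B^{AB} = 221.2 kip and R_A = 398.2 − 221.2 = 177 kip.
Span BC, ΣM about C: R_B^{BC}·8 = 212.4 + 232.6, so R_B^{BC} = 55.62 kip and R_C = 132.8 − 55.62 = 77.13 kip.
R_B = 221.2 + 55.62 = 276.8 kip.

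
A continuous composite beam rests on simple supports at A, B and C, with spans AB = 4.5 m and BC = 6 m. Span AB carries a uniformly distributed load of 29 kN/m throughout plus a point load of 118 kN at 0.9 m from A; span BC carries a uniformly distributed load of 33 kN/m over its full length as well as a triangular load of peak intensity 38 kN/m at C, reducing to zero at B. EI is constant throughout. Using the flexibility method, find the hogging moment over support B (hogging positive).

M_B = 183.8 kN·m

Insert a hinge at B; M_B is the redundant, and each span becomes simply supported.
End slopes at the hinge B, treating each span as simply supported:
  span AB: UDL 29: wL³/(24EI) = 110.1/EI
  span AB: point load 118 at a = 0.9: Pab(L + a)/(6LEI) = 76.46/EI
  span BC: UDL 33: wL³/(24EI) = 297/EI
  span BC: triangular load, peak 38: 7w₀L³/(360EI) = 159.6/EI
  relative rotation θ_0 = (186.6 + 456.6)/EI = 643.2/EI
A unit hogging moment at B produces rotation L₁/(3EI) + L₂/(3EI) = 3.5/EI.
Slope continuity at B: θ_0 = M_B·3.5/EI, so M_B = 643.2/3.5 = 183.8 kN·m (hogging).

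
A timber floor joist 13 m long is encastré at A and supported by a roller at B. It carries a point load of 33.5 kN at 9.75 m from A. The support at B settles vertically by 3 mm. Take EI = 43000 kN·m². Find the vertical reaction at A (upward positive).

R_A = 12.48 kN

Take the reaction at B as the redundant and release it; the primary structure is a cantilever fixed at A.
Deflection at B on the released cantilever, summing each load's contribution:
  point load 33.5 at a = 9.75: Pa²(3L − a)/(6EI) = 15525/EI
Tip deflection under a unit load at B: L³/(3EI) = 732.3/EI.
With EI = 43000 kN·m²: δ_0 = 0.36104 m and δ_{BB} = 0.017031 m/kN.
Compatibility — the beam at B must follow the support down by 0.003 m: δ_0 − R_B·δ_{BB} = 0.003, so R_B = (0.36104 − 0.003)/0.017031 = 21.02 kN.
Vertical equilibrium: R_A = ΣP − R_B = 33.5 − 21.02 = 12.48 kN.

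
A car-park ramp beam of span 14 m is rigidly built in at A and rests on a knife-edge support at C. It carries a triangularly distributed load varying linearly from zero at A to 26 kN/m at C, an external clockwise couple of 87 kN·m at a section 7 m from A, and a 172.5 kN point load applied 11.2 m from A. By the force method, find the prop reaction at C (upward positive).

R_C = 228.5 kN

Choose R_C as the redundant. The primary structure is the cantilever fixed at A.
Deflection at C on the released cantilever, summing each load's contribution:
  triangular load, peak 26 at the free end: 11w₀L⁴/(120EI) = 91558/EI
  clockwise couple 87 at a = 7: M₀a(2L − a)/(2EI) = 6394/EI
  point load 172.5 at a = 11.2: Pa²(3L − a)/(6EI) = 111077/EI
  δ_0 = 209030/EI
Flexibility coefficient — unit upward force at C: δ_{CC} = L³/(3EI) = 914.7/EI.
Compatibility at C: δ_0 − R_C·δ_{CC} = 0, so R_C = 209030/914.7 = 228.5 kN.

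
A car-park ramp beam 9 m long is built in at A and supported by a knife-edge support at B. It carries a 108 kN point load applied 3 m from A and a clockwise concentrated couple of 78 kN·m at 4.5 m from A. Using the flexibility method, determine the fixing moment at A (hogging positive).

Remove the prop at B; the released (primary) structure is a cantilever built in at A.
Downward deflection at the released point B due to the loads:
  point load 108 at a = 3: Pa²(3L − a)/(6EI) = 3888/EI
  clockwise couple 78 at a = 4.5: M₀a(2L − a)/(2EI) = 2369/EI
  δ_0 = 6257/EI
Flexibility coefficient — unit upward force at B: δ_{BB} = L³/(3EI) = 243/EI.
Compatibility at B: δ_0 − R_B·δ_{BB} = 0, so R_B = 6257/243 = 25.75 kN.
Moment equilibrium about A: M_A = Σ(load moments about A) − R_B·L = 402 − 25.75×9 = 170.2 kN·m.

M_A = 170.2 kN·m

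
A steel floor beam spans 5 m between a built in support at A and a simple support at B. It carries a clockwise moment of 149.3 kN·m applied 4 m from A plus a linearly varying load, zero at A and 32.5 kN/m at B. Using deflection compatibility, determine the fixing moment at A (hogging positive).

M_A = -18.3 kN·m

Release the roller at B. Primary structure: cantilever fixed at A.
Deflection at B on the released cantilever, summing each load's contribution:
  clockwise couple 149.3 at a = 4: M₀a(2L − a)/(2EI) = 1792/EI
  triangular load, peak 32.5 at the free end: 11w₀L⁴/(120EI) = 1862/EI
  δ_0 = 3654/EI
Tip deflection under a unit load at B: L³/(3EI) = 41.67/EI.
The prop prevents deflection at B: R_B = δ_0/δ_{BB} = 3654/41.67 = 87.69 kN.
Moment equilibrium about A: M_A = Σ(load moments about A) − R_B·L = 420.1 − 87.69×5 = -18.3 kN·m.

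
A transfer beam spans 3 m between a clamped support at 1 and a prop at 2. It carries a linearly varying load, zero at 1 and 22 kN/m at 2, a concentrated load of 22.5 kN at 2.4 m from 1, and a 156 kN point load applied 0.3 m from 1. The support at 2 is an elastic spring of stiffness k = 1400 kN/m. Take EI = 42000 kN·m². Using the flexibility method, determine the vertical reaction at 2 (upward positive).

R_2 = 8.366 kN

Release the roller at 2. Primary structure: cantilever fixed at 1.
Free-end deflection of the primary structure under the applied loading (downward +):
  triangular load, peak 22 at the free end: 11w₀L⁴/(120EI) = 163.3/EI
  point load 22.5 at a = 2.4: Pa²(3L − a)/(6EI) = 142.6/EI
  point load 156 at a = 0.3: Pa²(3L − a)/(6EI) = 20.36/EI
  δ_0 = 326.3/EI
Flexibility coefficient — unit upward force at 2: δ_{22} = L³/(3EI) = 9/EI.
With EI = 42000 kN·m²: δ_0 = 0.007768 m and δ_{22} = 0.000214 m/kN.
Compatibility — the spring shortens by R_2/k under the reaction it provides: δ_0 − R_2·δ_{22} = R_2/k. With 1/k = 0.000714 m/kN, R_2 = δ_0 / (δ_{22} + 1/k) = 0.007768 / (0.000214 + 0.000714) = 8.366 kN.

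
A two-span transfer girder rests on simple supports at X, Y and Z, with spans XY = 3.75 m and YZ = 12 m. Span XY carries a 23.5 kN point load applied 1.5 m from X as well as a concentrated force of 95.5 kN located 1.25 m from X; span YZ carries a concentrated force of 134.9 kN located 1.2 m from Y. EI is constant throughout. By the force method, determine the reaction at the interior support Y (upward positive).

R_Y = 205.2 kN

Take M_Y as the redundant. Released structure: two simple spans XY and YZ with a hinge at Y.
End slopes at the hinge Y, treating each span as simply supported:
  span XY: point load 23.5 at a = 1.5: Pab(L + a)/(6LEI) = 18.51/EI
  span XY: point load 95.5 at a = 1.25: Pab(L + a)/(6LEI) = 66.32/EI
  span YZ: point load 134.9 at a = 1.2: Pab(L + b)/(6LEI) = 553.6/EI
  relative rotation θ_0 = (84.83 + 553.6)/EI = 638.5/EI
A unit hogging moment at Y produces rotation L₁/(3EI) + L₂/(3EI) = 5.25/EI.
Slope continuity at Y: θ_0 = M_Y·5.25/EI, so M_Y = 638.5/5.25 = 121.6 kN·m (hogging).
Span XY, ΣM about X with M_Y applied at Y: R_Y^{XY}·3.75 = 154.6 + 121.6, so R_Y^{XY} = 73.66 kN and R_X = 119 − 73.66 = 45.34 kN.
Span YZ, ΣM about Z: R_Y^{YZ}·12 = 1457 + 121.6, so R_Y^{YZ} = 131.5 kN and R_Z = 134.9 − 131.5 = 3.356 kN.
R_Y = 73.66 + 131.5 = 205.2 kN.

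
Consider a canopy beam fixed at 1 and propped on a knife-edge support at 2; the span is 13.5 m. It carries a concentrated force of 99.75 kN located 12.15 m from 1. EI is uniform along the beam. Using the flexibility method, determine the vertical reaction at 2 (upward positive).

Choose R_2 as the redundant. The primary structure is the cantilever fixed at 1.
Deflection at 2 on the released cantilever, summing each load's contribution:
  point load 99.75 at a = 12.15: Pa²(3L − a)/(6EI) = 69577/EI
Tip deflection under a unit load at 2: L³/(3EI) = 820.1/EI.
The prop prevents deflection at 2: R_2 = δ_0/δ_{22} = 69577/820.1 = 84.84 kN.

R_2 = 84.84 kN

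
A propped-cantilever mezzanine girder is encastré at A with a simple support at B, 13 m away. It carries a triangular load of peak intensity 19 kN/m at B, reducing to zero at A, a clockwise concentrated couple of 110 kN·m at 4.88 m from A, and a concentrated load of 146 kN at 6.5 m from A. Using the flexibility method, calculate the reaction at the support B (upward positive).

Release the roller at B. Primary structure: cantilever fixed at A.
Deflection at B on the released cantilever, summing each load's contribution:
  triangular load, peak 19 at the free end: 11w₀L⁴/(120EI) = 49744/EI
  clockwise couple 110 at a = 4.88: M₀a(2L − a)/(2EI) = 5669/EI
  point load 146 at a = 6.5: Pa²(3L − a)/(6EI) = 33413/EI
  δ_0 = 88825/EI
Flexibility coefficient — unit upward force at B: δ_{BB} = L³/(3EI) = 732.3/EI.
Compatibility at B: δ_0 − R_B·δ_{BB} = 0, so R_B = 88825/732.3 = 121.3 kN.

R_B = 121.3 kN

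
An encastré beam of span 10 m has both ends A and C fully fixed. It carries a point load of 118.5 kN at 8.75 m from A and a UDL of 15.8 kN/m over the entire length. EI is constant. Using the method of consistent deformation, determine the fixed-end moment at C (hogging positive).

M_C = 245.1 kN·m

Release both end moments; the primary structure is a simply-supported span AC with redundants M_A and M_C.
On the primary (simply-supported) span, the end slopes from the loading are:
  at A: point load 118.5 at a = 8.75: Pab(L + b)/(6LEI) = 243/EI
  at C: point load 118.5 at a = 8.75: Pab(L + a)/(6LEI) = 405/EI
  at A: UDL 15.8: wL³/(24EI) = 658.3/EI
  at C: UDL 15.8: wL³/(24EI) = 658.3/EI
  θ_A0 = 901.4/EI,  θ_C0 = 1063/EI
Flexibility coefficients: a unit moment at one end gives L/(3EI) there and L/(6EI) at the far end, so f₁₁ = f₂₂ = 3.333/EI and f₁₂ = f₂₁ = 1.667/EI.
Compatibility — zero rotation at each built-in end:
  3.333 M_A + 1.667 M_C = 901.4
  1.667 M_A + 3.333 M_C = 1063
Solving the pair gives M_A = 147.9 kN·m and M_C = 245.1 kN·m (hogging).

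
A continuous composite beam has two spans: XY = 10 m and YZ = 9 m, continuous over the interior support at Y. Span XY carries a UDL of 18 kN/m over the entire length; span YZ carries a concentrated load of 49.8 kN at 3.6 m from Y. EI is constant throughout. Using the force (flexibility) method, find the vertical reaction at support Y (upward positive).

Insert a hinge at Y; M_Y is the redundant, and each span becomes simply supported.
Discontinuity in slope at Y on the released structure — sum the simple-span end rotations:
  span XY: UDL 18: wL³/(24EI) = 750/EI
  span YZ: point load 49.8 at a = 3.6: Pab(L + b)/(6LEI) = 258.2/EI
  relative rotation θ_0 = (750 + 258.2)/EI = 1008/EI
A unit hogging moment at Y produces rotation L₁/(3EI) + L₂/(3EI) = 6.333/EI.
Slope continuity at Y: θ_0 = M_Y·6.333/EI, so M_Y = 1008/6.333 = 159.2 kN·m (hogging).
Span XY, ΣM about X with M_Y applied at Y: R_Y^{XY}·10 = 900 + 159.2, so R_Y^{XY} = 105.9 kN and R_X = 180 − 105.9 = 74.08 kN.
Span YZ, ΣM about Z: R_Y^{YZ}·9 = 268.9 + 159.2, so R_Y^{YZ} = 47.57 kN and R_Z = 49.8 − 47.57 = 2.233 kN.
R_Y = 105.9 + 47.57 = 153.5 kN.

R_Y = 153.5 kN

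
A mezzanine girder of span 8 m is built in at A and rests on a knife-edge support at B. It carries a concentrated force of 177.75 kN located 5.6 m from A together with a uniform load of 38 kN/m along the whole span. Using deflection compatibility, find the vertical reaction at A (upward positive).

Release the roller at B. Primary structure: cantilever fixed at A.
Deflection at B on the released cantilever, summing each load's contribution:
  point load 177.75 at a = 5.6: Pa²(3L − a)/(6EI) = 17094/EI
  UDL 38: wL⁴/(8EI) = 19456/EI
  δ_0 = 36550/EI
Tip deflection under a unit load at B: L³/(3EI) = 170.7/EI.
Compatibility at B: δ_0 − R_B·δ_{BB} = 0, so R_B = 36550/170.7 = 214.2 kN.
Vertical equilibrium: R_A = ΣP − R_B = 481.8 − 214.2 = 267.6 kN.

R_A = 267.6 kN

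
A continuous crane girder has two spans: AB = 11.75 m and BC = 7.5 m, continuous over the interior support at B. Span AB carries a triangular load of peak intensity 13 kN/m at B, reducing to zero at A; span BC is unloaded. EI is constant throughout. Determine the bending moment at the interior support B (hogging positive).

M_B = 73.04 kN·m

Insert a hinge at B; M_B is the redundant, and each span becomes simply supported.
Rotations at B on the released spans (each span's end-slope, ×1/EI):
  span AB: triangular load, peak 13: w₀L³/(45EI) = 468.6/EI
  relative rotation θ_0 = (468.6 + 0)/EI = 468.6/EI
A unit hogging moment at B produces rotation L₁/(3EI) + L₂/(3EI) = 6.417/EI.
Slope continuity at B: θ_0 = M_B·6.417/EI, so M_B = 468.6/6.417 = 73.04 kN·m (hogging).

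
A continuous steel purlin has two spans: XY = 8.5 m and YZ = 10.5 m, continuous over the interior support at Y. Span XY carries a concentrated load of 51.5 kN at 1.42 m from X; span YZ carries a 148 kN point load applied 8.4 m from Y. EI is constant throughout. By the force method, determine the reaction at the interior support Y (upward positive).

R_Y = 59.14 kN

Release continuity at Y by inserting a hinge; the redundant is the internal moment M_Y. The primary structure is two simply-supported spans XY and YZ.
Rotations at Y on the released spans (each span's end-slope, ×1/EI):
  span XY: point load 51.5 at a = 1.42: Pab(L + a)/(6LEI) = 100.7/EI
  span YZ: point load 148 at a = 8.4: Pab(L + b)/(6LEI) = 522.1/EI
  relative rotation θ_0 = (100.7 + 522.1)/EI = 622.9/EI
A unit hogging moment at Y produces rotation L₁/(3EI) + L₂/(3EI) = 6.333/EI.
Slope continuity at Y: θ_0 = M_Y·6.333/EI, so M_Y = 622.9/6.333 = 98.35 kN·m (hogging).
Span XY, ΣM about X with M_Y applied at Y: R_Y^{XY}·8.5 = 73.13 + 98.35, so R_Y^{XY} = 20.17 kN and R_X = 51.5 − 20.17 = 31.33 kN.
Span YZ, ΣM about Z: R_Y^{YZ}·10.5 = 310.8 + 98.35, so R_Y^{YZ} = 38.97 kN and R_Z = 148 − 38.97 = 109 kN.
R_Y = 20.17 + 38.97 = 59.14 kN.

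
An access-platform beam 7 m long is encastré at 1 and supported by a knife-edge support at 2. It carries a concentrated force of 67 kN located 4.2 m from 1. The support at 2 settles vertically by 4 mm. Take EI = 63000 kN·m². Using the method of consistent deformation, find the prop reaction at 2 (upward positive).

R_2 = 26.74 kN

Remove the prop at 2; the released (primary) structure is a cantilever built in at 1.
Deflection at 2 on the released cantilever, summing each load's contribution:
  point load 67 at a = 4.2: Pa²(3L − a)/(6EI) = 3309/EI
Flexibility coefficient — unit upward force at 2: δ_{22} = L³/(3EI) = 114.3/EI.
With EI = 63000 kN·m²: δ_0 = 0.052528 m and δ_{22} = 0.001815 m/kN.
Compatibility — the beam at 2 must follow the support down by 0.004 m: δ_0 − R_2·δ_{22} = 0.004, so R_2 = (0.052528 − 0.004)/0.001815 = 26.74 kN.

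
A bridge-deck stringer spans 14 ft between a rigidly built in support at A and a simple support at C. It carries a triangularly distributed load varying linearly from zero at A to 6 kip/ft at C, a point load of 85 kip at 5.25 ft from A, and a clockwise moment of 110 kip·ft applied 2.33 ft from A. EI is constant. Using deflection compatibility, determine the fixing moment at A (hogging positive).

Choose R_C as the redundant. The primary structure is the cantilever fixed at A.
Primary-structure tip deflection at C by superposition:
  triangular load, peak 6 at the free end: 11w₀L⁴/(120EI) = 21129/EI
  point load 85 at a = 5.25: Pa²(3L − a)/(6EI) = 14350/EI
  clockwise couple 110 at a = 2.33: M₀a(2L − a)/(2EI) = 3290/EI
  δ_0 = 38768/EI
Flexibility coefficient — unit upward force at C: δ_{CC} = L³/(3EI) = 914.7/EI.
The prop prevents deflection at C: R_C = δ_0/δ_{CC} = 38768/914.7 = 42.38 kip.
Moment equilibrium about A: M_A = Σ(load moments about A) − R_C·L = 948.2 − 42.38×14 = 354.9 kip·ft.

M_A = 354.9 kip·ft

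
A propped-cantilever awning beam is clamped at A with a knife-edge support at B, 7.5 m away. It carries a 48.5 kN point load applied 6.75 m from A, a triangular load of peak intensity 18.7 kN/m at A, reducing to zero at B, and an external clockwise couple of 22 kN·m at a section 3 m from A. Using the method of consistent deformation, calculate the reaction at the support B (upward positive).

R_B = 58.09 kN

Release the roller at B. Primary structure: cantilever fixed at A.
Free-end deflection of the primary structure under the applied loading (downward +):
  point load 48.5 at a = 6.75: Pa²(3L − a)/(6EI) = 5801/EI
  triangular load, peak 18.7 at the fixed end: w₀L⁴/(30EI) = 1972/EI
  clockwise couple 22 at a = 3: M₀a(2L − a)/(2EI) = 396/EI
  δ_0 = 8169/EI
Tip deflection under a unit load at B: L³/(3EI) = 140.6/EI.
The prop prevents deflection at B: R_B = δ_0/δ_{BB} = 8169/140.6 = 58.09 kN.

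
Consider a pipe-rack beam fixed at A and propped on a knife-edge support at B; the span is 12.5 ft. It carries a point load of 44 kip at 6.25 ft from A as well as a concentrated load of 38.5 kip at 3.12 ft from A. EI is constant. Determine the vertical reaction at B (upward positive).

Remove the prop at B; the released (primary) structure is a cantilever built in at A.
Downward deflection at the released point B due to the loads:
  point load 44 at a = 6.25: Pa²(3L − a)/(6EI) = 8952/EI
  point load 38.5 at a = 3.12: Pa²(3L − a)/(6EI) = 2147/EI
  δ_0 = 11099/EI
Flexibility coefficient — unit upward force at B: δ_{BB} = L³/(3EI) = 651/EI.
The prop prevents deflection at B: R_B = δ_0/δ_{BB} = 11099/651 = 17.05 kip.

R_B = 17.05 kip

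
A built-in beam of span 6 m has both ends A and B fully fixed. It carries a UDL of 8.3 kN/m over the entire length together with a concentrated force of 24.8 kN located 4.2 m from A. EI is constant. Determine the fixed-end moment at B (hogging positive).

Take the two fixed-end moments M_A, M_B as redundants; the released structure is the simple span AB.
Simple-span end rotations at A and B under the given loads:
  at A: UDL 8.3: wL³/(24EI) = 74.7/EI
  at B: UDL 8.3: wL³/(24EI) = 74.7/EI
  at A: point load 24.8 at a = 4.2: Pab(L + b)/(6LEI) = 40.62/EI
  at B: point load 24.8 at a = 4.2: Pab(L + a)/(6LEI) = 53.12/EI
  θ_A0 = 115.3/EI,  θ_B0 = 127.8/EI
Flexibility coefficients: a unit moment at one end gives L/(3EI) there and L/(6EI) at the far end, so f₁₁ = f₂₂ = 2/EI and f₁₂ = f₂₁ = 1/EI.
Compatibility — zero rotation at each built-in end:
  2 M_A + 1 M_B = 115.3
  1 M_A + 2 M_B = 127.8
Solving the pair gives M_A = 34.27 kN·m and M_B = 46.77 kN·m (hogging).

M_B = 46.77 kN·m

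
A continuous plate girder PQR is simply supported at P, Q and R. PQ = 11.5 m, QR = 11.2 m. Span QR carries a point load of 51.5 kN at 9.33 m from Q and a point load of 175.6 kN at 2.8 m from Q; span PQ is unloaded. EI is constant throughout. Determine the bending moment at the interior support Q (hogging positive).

M_Q = 182.3 kN·m

Release continuity at Q by inserting a hinge; the redundant is the internal moment M_Q. The primary structure is two simply-supported spans PQ and QR.
Rotations at Q on the released spans (each span's end-slope, ×1/EI):
  span QR: point load 51.5 at a = 9.33: Pab(L + b)/(6LEI) = 174.8/EI
  span QR: point load 175.6 at a = 2.8: Pab(L + b)/(6LEI) = 1205/EI
  relative rotation θ_0 = (0 + 1379)/EI = 1379/EI
A unit hogging moment at Q produces rotation L₁/(3EI) + L₂/(3EI) = 7.567/EI.
Slope continuity at Q: θ_0 = M_Q·7.567/EI, so M_Q = 1379/7.567 = 182.3 kN·m (hogging).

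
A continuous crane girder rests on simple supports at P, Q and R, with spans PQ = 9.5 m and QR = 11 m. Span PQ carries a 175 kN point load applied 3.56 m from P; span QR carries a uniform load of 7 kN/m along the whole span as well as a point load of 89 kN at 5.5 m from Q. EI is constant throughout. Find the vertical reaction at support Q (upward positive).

R_Q = 203.4 kN

Insert a hinge at Q; M_Q is the redundant, and each span becomes simply supported.
Rotations at Q on the released spans (each span's end-slope, ×1/EI):
  span PQ: point load 175 at a = 3.56: Pab(L + a)/(6LEI) = 847.9/EI
  span QR: UDL 7: wL³/(24EI) = 388.2/EI
  span QR: point load 89 at a = 5.5: Pab(L + b)/(6LEI) = 673.1/EI
  relative rotation θ_0 = (847.9 + 1061)/EI = 1909/EI
A unit hogging moment at Q produces rotation L₁/(3EI) + L₂/(3EI) = 6.833/EI.
Compatibility: M_Q·(L₁+L₂)/(3EI) = θ_0, giving M_Q = 279.4 kN·m (hogging).
Span PQ, ΣM about P with M_Q applied at Q: R_Q^{PQ}·9.5 = 623 + 279.4, so R_Q^{PQ} = 94.99 kN and R_P = 175 − 94.99 = 80.01 kN.
Span QR, ΣM about R: R_Q^{QR}·11 = 913 + 279.4, so R_Q^{QR} = 108.4 kN and R_R = 166 − 108.4 = 57.6 kN.
R_Q = 94.99 + 108.4 = 203.4 kN.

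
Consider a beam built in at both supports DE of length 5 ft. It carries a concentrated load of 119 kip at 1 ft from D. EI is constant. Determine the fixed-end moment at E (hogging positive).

Take the two fixed-end moments M_D, M_E as redundants; the released structure is the simple span DE.
End rotations of the released simple span under the applied load (×1/EI):
  at D: point load 119 at a = 1: Pab(L + b)/(6LEI) = 142.8/EI
  at E: point load 119 at a = 1: Pab(L + a)/(6LEI) = 95.2/EI
  θ_D0 = 142.8/EI,  θ_E0 = 95.2/EI
Flexibility coefficients: a unit moment at one end gives L/(3EI) there and L/(6EI) at the far end, so f₁₁ = f₂₂ = 1.667/EI and f₁₂ = f₂₁ = 0.8333/EI.
Compatibility — zero rotation at each built-in end:
  1.667 M_D + 0.8333 M_E = 142.8
  0.8333 M_D + 1.667 M_E = 95.2
Solving the pair gives M_D = 76.16 kip·ft and M_E = 19.04 kip·ft (hogging).

M_E = 19.04 kip·ft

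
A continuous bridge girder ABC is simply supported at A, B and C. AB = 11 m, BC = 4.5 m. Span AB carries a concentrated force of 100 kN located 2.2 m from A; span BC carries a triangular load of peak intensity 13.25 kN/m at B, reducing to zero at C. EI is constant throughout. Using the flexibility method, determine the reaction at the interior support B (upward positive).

Release continuity at B by inserting a hinge; the redundant is the internal moment M_B. The primary structure is two simply-supported spans AB and BC.
Rotations at B on the released spans (each span's end-slope, ×1/EI):
  span AB: point load 100 at a = 2.2: Pab(L + a)/(6LEI) = 387.2/EI
  span BC: triangular load, peak 13.25: w₀L³/(45EI) = 26.83/EI
  relative rotation θ_0 = (387.2 + 26.83)/EI = 414/EI
A unit hogging moment at B produces rotation L₁/(3EI) + L₂/(3EI) = 5.167/EI.
Compatibility: M_B·(L₁+L₂)/(3EI) = θ_0, giving M_B = 80.14 kN·m (hogging).
Span AB, ΣM about A with M_B applied at B: R_B^{AB}·11 = 220 + 80.14, so R_B^{AB} = 27.29 kN and R_A = 100 − 27.29 = 72.71 kN.
Span BC, ΣM about C: R_B^{BC}·4.5 = 89.44 + 80.14, so R_B^{BC} = 37.68 kN and R_C = 29.81 − 37.68 = -7.87 kN.
R_B = 27.29 + 37.68 = 64.97 kN.

R_B = 64.97 kN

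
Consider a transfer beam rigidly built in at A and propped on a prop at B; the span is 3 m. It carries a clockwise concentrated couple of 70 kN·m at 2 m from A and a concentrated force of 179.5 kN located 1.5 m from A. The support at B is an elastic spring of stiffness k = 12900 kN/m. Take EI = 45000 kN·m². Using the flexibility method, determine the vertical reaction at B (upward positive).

R_B = 62.85 kN

Choose R_B as the redundant. The primary structure is the cantilever fixed at A.
Primary-structure tip deflection at B by superposition:
  clockwise couple 70 at a = 2: M₀a(2L − a)/(2EI) = 280/EI
  point load 179.5 at a = 1.5: Pa²(3L − a)/(6EI) = 504.8/EI
  δ_0 = 784.8/EI
Flexibility coefficient — unit upward force at B: δ_{BB} = L³/(3EI) = 9/EI.
With EI = 45000 kN·m²: δ_0 = 0.017441 m and δ_{BB} = 0.0002 m/kN.
Compatibility — the spring shortens by R_B/k under the reaction it provides: δ_0 − R_B·δ_{BB} = R_B/k. With 1/k = 0.000078 m/kN, R_B = δ_0 / (δ_{BB} + 1/k) = 0.017441 / (0.0002 + 0.000078) = 62.85 kN.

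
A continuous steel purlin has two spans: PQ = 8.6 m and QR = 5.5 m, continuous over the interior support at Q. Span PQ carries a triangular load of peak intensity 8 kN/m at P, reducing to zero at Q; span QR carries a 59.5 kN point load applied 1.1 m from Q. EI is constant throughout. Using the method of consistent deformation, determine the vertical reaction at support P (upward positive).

R_P = 18.35 kN

Release continuity at Q by inserting a hinge; the redundant is the internal moment M_Q. The primary structure is two simply-supported spans PQ and QR.
End slopes at the hinge Q, treating each span as simply supported:
  span PQ: triangular load, peak 8: 7w₀L³/(360EI) = 98.94/EI
  span QR: point load 59.5 at a = 1.1: Pab(L + b)/(6LEI) = 86.39/EI
  relative rotation θ_0 = (98.94 + 86.39)/EI = 185.3/EI
A unit hogging moment at Q produces rotation L₁/(3EI) + L₂/(3EI) = 4.7/EI.
Slope continuity at Q: θ_0 = M_Q·4.7/EI, so M_Q = 185.3/4.7 = 39.43 kN·m (hogging).
Span PQ, ΣM about P with M_Q applied at Q: R_Q^{PQ}·8.6 = 98.61 + 39.43, so R_Q^{PQ} = 16.05 kN and R_P = 34.4 − 16.05 = 18.35 kN.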